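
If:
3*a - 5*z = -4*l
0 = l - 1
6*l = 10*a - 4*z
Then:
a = 23/19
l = 1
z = 29/19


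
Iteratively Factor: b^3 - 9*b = (b - 3)*(b^2 + 3*b) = (b - 3)*(b + 3)*(b)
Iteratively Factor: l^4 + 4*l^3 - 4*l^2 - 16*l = (l)*(l^3 + 4*l^2 - 4*l - 16) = l*(l - 2)*(l^2 + 6*l + 8) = l*(l - 2)*(l + 2)*(l + 4)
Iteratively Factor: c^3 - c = (c - 1)*(c^2 + c) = c*(c - 1)*(c + 1)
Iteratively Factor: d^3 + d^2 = (d)*(d^2 + d) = d^2*(d + 1)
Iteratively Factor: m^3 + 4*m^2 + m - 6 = (m - 1)*(m^2 + 5*m + 6) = (m - 1)*(m + 3)*(m + 2)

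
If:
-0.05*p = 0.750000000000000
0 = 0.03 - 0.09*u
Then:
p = -15.00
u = 0.33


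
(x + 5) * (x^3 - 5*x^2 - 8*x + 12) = x^4 - 33*x^2 - 28*x + 60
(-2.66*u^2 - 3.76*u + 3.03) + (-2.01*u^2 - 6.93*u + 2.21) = -4.67*u^2 - 10.69*u + 5.24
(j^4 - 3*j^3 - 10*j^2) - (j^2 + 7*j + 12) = j^4 - 3*j^3 - 11*j^2 - 7*j - 12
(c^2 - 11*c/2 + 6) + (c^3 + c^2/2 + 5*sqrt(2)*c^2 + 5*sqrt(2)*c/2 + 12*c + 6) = c^3 + 3*c^2/2 + 5*sqrt(2)*c^2 + 5*sqrt(2)*c/2 + 13*c/2 + 12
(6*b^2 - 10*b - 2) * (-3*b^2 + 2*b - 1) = -18*b^4 + 42*b^3 - 20*b^2 + 6*b + 2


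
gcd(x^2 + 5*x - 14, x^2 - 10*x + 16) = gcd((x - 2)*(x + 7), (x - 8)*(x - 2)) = x - 2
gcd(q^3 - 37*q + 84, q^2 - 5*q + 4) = q - 4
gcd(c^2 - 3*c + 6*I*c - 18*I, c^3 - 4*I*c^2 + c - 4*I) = 1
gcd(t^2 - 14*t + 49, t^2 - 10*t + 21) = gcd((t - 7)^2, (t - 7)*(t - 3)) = t - 7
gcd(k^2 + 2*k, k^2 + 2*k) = k^2 + 2*k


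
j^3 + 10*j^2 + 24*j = j*(j + 4)*(j + 6)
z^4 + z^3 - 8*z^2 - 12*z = z*(z - 3)*(z + 2)^2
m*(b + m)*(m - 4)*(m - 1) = b*m^3 - 5*b*m^2 + 4*b*m + m^4 - 5*m^3 + 4*m^2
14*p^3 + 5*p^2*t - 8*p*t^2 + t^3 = (-7*p + t)*(-2*p + t)*(p + t)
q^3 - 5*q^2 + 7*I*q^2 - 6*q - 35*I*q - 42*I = (q - 6)*(q + 1)*(q + 7*I)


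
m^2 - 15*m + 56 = (m - 8)*(m - 7)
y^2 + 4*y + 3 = (y + 1)*(y + 3)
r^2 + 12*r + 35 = (r + 5)*(r + 7)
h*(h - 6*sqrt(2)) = h^2 - 6*sqrt(2)*h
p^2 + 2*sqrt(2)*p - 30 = (p - 3*sqrt(2))*(p + 5*sqrt(2))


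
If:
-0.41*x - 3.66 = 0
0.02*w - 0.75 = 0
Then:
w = 37.50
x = -8.93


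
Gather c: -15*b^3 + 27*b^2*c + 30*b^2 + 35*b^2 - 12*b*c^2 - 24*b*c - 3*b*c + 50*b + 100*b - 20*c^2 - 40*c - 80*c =-15*b^3 + 65*b^2 + 150*b + c^2*(-12*b - 20) + c*(27*b^2 - 27*b - 120)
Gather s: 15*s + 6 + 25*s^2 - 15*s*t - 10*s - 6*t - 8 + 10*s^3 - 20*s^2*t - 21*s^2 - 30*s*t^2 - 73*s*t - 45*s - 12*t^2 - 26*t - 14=10*s^3 + s^2*(4 - 20*t) + s*(-30*t^2 - 88*t - 40) - 12*t^2 - 32*t - 16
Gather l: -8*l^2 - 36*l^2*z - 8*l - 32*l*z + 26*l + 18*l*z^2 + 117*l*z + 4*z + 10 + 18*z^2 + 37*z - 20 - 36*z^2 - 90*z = l^2*(-36*z - 8) + l*(18*z^2 + 85*z + 18) - 18*z^2 - 49*z - 10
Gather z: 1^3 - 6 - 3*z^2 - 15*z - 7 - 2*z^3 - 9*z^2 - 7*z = -2*z^3 - 12*z^2 - 22*z - 12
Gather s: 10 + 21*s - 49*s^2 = -49*s^2 + 21*s + 10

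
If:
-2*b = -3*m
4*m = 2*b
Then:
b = 0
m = 0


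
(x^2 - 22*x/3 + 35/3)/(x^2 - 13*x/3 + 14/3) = (x - 5)/(x - 2)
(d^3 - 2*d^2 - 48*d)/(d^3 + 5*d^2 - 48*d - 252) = d*(d - 8)/(d^2 - d - 42)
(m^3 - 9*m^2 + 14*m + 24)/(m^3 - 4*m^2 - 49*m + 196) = (m^2 - 5*m - 6)/(m^2 - 49)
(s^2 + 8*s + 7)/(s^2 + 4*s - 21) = (s + 1)/(s - 3)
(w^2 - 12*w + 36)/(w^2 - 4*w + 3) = (w^2 - 12*w + 36)/(w^2 - 4*w + 3)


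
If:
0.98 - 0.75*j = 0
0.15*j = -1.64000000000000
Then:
No Solution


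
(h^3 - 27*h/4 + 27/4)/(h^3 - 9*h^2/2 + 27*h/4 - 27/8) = 2*(h + 3)/(2*h - 3)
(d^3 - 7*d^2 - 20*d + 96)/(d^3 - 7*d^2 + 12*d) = (d^2 - 4*d - 32)/(d*(d - 4))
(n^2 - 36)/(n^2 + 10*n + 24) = (n - 6)/(n + 4)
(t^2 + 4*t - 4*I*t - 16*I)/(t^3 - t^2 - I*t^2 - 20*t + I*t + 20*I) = (t - 4*I)/(t^2 - t*(5 + I) + 5*I)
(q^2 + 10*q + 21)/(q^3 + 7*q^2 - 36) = (q + 7)/(q^2 + 4*q - 12)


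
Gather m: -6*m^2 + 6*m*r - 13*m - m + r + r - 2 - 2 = -6*m^2 + m*(6*r - 14) + 2*r - 4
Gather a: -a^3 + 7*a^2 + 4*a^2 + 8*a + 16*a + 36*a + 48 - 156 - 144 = -a^3 + 11*a^2 + 60*a - 252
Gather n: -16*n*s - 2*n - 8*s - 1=n*(-16*s - 2) - 8*s - 1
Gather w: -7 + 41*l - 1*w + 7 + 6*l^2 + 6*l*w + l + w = 6*l^2 + 6*l*w + 42*l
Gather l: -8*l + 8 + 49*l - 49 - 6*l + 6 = 35*l - 35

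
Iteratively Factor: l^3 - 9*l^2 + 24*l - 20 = (l - 2)*(l^2 - 7*l + 10) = (l - 5)*(l - 2)*(l - 2)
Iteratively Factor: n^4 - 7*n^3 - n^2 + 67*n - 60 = (n + 3)*(n^3 - 10*n^2 + 29*n - 20) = (n - 4)*(n + 3)*(n^2 - 6*n + 5) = (n - 4)*(n - 1)*(n + 3)*(n - 5)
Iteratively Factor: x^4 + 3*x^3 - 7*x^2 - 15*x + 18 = (x + 3)*(x^3 - 7*x + 6) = (x - 1)*(x + 3)*(x^2 + x - 6) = (x - 1)*(x + 3)^2*(x - 2)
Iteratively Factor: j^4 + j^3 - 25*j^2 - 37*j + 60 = (j - 1)*(j^3 + 2*j^2 - 23*j - 60) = (j - 1)*(j + 3)*(j^2 - j - 20) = (j - 1)*(j + 3)*(j + 4)*(j - 5)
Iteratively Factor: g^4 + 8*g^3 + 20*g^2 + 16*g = (g + 2)*(g^3 + 6*g^2 + 8*g) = g*(g + 2)*(g^2 + 6*g + 8) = g*(g + 2)^2*(g + 4)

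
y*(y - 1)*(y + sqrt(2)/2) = y^3 - y^2 + sqrt(2)*y^2/2 - sqrt(2)*y/2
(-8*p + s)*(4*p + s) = -32*p^2 - 4*p*s + s^2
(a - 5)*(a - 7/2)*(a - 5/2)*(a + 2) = a^4 - 9*a^3 + 67*a^2/4 + 135*a/4 - 175/2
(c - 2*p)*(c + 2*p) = c^2 - 4*p^2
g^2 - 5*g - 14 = (g - 7)*(g + 2)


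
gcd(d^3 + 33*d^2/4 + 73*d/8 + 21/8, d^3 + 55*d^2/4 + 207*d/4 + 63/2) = d^2 + 31*d/4 + 21/4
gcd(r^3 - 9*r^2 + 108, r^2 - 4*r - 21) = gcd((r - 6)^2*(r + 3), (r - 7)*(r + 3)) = r + 3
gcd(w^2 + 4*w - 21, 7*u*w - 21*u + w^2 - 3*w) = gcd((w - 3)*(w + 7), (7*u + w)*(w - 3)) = w - 3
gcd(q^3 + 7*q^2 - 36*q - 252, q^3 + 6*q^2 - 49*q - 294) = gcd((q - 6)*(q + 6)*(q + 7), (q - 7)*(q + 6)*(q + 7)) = q^2 + 13*q + 42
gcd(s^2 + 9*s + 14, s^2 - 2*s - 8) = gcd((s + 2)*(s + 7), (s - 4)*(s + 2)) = s + 2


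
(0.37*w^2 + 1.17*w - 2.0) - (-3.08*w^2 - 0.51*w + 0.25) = 3.45*w^2 + 1.68*w - 2.25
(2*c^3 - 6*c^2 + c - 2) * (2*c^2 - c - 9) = 4*c^5 - 14*c^4 - 10*c^3 + 49*c^2 - 7*c + 18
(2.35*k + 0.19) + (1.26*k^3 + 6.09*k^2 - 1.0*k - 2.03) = 1.26*k^3 + 6.09*k^2 + 1.35*k - 1.84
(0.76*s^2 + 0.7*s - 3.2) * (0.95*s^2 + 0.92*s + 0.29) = 0.722*s^4 + 1.3642*s^3 - 2.1756*s^2 - 2.741*s - 0.928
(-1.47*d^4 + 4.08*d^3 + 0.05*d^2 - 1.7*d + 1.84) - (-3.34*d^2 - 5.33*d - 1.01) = -1.47*d^4 + 4.08*d^3 + 3.39*d^2 + 3.63*d + 2.85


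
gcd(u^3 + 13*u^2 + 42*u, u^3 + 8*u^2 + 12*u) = u^2 + 6*u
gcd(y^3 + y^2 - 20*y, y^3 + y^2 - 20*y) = y^3 + y^2 - 20*y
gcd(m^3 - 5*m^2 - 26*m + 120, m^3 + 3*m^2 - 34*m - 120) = m^2 - m - 30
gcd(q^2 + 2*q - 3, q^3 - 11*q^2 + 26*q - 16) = q - 1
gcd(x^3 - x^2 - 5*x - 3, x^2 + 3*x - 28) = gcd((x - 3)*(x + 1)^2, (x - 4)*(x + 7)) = 1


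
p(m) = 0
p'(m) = 0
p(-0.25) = 0.00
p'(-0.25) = 0.00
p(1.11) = 0.00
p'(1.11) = 0.00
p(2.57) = 0.00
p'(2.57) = 0.00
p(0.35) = 0.00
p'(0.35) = 0.00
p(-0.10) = 0.00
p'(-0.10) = 0.00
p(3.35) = 0.00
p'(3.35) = 0.00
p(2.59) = 0.00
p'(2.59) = 0.00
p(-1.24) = 0.00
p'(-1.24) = 0.00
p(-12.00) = 0.00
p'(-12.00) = 0.00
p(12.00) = 0.00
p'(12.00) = 0.00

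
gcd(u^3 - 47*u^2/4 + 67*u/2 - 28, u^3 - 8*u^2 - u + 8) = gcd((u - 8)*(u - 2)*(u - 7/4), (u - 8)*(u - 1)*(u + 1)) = u - 8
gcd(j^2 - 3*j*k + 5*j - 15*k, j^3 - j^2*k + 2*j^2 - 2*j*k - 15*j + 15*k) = j + 5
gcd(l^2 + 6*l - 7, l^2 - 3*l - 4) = 1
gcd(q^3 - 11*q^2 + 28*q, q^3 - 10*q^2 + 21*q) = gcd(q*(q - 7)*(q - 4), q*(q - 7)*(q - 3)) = q^2 - 7*q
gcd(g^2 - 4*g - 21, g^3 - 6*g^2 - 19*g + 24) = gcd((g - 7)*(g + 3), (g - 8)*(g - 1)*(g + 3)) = g + 3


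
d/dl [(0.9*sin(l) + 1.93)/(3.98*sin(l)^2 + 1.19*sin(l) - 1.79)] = (-15.3628*sin(l) + 1.791*cos(2*l) - 5.6987)*cos(l)/(3.98*sin(l)^2 + 1.19*sin(l) - 1.79)^2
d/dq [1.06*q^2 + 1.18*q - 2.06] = 2.12*q + 1.18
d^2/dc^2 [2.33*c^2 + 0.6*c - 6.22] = 4.66000000000000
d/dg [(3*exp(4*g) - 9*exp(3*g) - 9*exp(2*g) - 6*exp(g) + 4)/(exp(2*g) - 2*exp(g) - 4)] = (6*exp(5*g) - 27*exp(4*g) - 12*exp(3*g) + 132*exp(2*g) + 64*exp(g) + 32)*exp(g)/(exp(4*g) - 4*exp(3*g) - 4*exp(2*g) + 16*exp(g) + 16)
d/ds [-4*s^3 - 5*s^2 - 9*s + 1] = -12*s^2 - 10*s - 9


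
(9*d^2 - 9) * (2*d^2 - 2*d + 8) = 18*d^4 - 18*d^3 + 54*d^2 + 18*d - 72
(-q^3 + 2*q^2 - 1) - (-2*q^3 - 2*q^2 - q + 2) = q^3 + 4*q^2 + q - 3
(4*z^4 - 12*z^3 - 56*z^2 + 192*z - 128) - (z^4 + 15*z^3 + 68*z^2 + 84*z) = 3*z^4 - 27*z^3 - 124*z^2 + 108*z - 128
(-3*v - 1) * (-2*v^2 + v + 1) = 6*v^3 - v^2 - 4*v - 1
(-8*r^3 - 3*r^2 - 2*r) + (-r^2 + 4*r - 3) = -8*r^3 - 4*r^2 + 2*r - 3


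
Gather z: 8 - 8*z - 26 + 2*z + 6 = -6*z - 12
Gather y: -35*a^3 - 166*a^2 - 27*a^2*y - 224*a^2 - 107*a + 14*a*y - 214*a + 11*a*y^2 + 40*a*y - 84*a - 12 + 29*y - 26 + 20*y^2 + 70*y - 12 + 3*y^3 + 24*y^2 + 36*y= -35*a^3 - 390*a^2 - 405*a + 3*y^3 + y^2*(11*a + 44) + y*(-27*a^2 + 54*a + 135) - 50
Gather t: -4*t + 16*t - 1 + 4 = 12*t + 3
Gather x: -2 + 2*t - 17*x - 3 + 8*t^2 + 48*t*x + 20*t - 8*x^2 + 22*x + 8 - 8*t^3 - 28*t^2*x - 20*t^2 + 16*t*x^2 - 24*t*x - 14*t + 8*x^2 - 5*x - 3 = -8*t^3 - 12*t^2 + 16*t*x^2 + 8*t + x*(-28*t^2 + 24*t)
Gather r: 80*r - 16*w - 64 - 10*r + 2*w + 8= 70*r - 14*w - 56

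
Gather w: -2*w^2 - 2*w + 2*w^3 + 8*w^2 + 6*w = 2*w^3 + 6*w^2 + 4*w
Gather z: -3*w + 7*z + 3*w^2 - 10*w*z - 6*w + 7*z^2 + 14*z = 3*w^2 - 9*w + 7*z^2 + z*(21 - 10*w)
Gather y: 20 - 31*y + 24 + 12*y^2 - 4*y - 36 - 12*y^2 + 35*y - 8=0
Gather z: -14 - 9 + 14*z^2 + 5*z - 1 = 14*z^2 + 5*z - 24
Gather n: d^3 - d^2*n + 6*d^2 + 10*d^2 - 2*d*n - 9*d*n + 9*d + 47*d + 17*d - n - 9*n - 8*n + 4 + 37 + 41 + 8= d^3 + 16*d^2 + 73*d + n*(-d^2 - 11*d - 18) + 90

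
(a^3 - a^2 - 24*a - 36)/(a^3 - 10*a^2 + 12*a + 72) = (a + 3)/(a - 6)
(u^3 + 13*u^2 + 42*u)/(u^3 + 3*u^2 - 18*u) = (u + 7)/(u - 3)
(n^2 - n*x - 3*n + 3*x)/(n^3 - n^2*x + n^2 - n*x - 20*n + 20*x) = (n - 3)/(n^2 + n - 20)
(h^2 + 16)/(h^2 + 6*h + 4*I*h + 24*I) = (h - 4*I)/(h + 6)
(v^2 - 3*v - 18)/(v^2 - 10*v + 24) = (v + 3)/(v - 4)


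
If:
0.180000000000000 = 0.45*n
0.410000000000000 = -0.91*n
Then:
No Solution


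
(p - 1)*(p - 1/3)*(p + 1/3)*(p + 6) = p^4 + 5*p^3 - 55*p^2/9 - 5*p/9 + 2/3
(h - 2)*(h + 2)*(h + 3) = h^3 + 3*h^2 - 4*h - 12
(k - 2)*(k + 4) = k^2 + 2*k - 8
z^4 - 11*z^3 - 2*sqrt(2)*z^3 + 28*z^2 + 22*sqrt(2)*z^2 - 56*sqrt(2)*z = z*(z - 7)*(z - 4)*(z - 2*sqrt(2))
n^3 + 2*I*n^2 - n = n*(n + I)^2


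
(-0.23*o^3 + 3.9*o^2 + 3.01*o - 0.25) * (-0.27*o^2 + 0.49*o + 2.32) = 0.0621*o^5 - 1.1657*o^4 + 0.5647*o^3 + 10.5904*o^2 + 6.8607*o - 0.58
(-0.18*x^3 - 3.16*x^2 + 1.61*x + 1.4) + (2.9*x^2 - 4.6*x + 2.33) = -0.18*x^3 - 0.26*x^2 - 2.99*x + 3.73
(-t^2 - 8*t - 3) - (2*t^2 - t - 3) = -3*t^2 - 7*t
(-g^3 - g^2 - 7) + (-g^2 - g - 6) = -g^3 - 2*g^2 - g - 13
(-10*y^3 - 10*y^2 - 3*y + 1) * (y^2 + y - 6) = -10*y^5 - 20*y^4 + 47*y^3 + 58*y^2 + 19*y - 6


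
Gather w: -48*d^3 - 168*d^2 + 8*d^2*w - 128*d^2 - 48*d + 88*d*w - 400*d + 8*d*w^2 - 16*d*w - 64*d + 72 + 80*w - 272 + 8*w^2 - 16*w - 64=-48*d^3 - 296*d^2 - 512*d + w^2*(8*d + 8) + w*(8*d^2 + 72*d + 64) - 264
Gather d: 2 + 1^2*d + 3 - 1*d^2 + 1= -d^2 + d + 6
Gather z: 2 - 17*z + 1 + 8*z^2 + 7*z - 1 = 8*z^2 - 10*z + 2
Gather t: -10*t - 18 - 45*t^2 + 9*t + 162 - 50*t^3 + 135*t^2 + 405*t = -50*t^3 + 90*t^2 + 404*t + 144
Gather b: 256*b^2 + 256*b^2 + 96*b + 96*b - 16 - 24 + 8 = 512*b^2 + 192*b - 32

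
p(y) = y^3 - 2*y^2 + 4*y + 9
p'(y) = 3*y^2 - 4*y + 4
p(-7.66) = -588.45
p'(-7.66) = 210.67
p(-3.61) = -78.55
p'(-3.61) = 57.54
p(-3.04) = -49.74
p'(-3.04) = 43.88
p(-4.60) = -149.06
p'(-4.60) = 85.88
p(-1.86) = -11.79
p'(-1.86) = 21.82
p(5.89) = 167.51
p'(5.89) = 84.52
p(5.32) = 124.24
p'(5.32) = 67.63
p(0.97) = 11.91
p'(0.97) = 2.94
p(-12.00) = -2055.00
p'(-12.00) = 484.00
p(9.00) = 612.00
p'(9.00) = 211.00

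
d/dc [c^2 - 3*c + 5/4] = 2*c - 3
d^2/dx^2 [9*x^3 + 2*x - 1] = 54*x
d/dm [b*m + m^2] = b + 2*m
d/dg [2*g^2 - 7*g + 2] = 4*g - 7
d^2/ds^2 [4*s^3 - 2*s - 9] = 24*s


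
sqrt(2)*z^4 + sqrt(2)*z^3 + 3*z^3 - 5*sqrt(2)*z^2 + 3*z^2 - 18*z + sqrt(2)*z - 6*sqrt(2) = (z - 2)*(z + 3)*(z + sqrt(2))*(sqrt(2)*z + 1)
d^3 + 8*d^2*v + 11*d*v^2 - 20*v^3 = (d - v)*(d + 4*v)*(d + 5*v)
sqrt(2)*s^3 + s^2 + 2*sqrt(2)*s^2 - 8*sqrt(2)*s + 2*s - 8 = (s - 2)*(s + 4)*(sqrt(2)*s + 1)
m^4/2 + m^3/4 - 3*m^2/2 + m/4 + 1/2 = (m/2 + 1)*(m - 1)^2*(m + 1/2)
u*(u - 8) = u^2 - 8*u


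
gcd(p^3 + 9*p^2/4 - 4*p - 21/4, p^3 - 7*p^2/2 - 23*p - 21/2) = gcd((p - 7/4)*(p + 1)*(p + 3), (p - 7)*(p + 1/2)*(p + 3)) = p + 3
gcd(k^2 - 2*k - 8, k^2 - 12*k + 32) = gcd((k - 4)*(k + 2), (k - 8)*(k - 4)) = k - 4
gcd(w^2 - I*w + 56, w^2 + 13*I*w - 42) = w + 7*I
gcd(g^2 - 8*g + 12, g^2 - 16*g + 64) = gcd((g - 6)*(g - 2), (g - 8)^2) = 1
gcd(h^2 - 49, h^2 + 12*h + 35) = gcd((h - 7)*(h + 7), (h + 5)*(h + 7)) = h + 7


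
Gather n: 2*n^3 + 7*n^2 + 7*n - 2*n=2*n^3 + 7*n^2 + 5*n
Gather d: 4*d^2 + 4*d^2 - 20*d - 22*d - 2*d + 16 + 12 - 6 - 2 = 8*d^2 - 44*d + 20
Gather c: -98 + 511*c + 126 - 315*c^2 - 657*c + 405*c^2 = 90*c^2 - 146*c + 28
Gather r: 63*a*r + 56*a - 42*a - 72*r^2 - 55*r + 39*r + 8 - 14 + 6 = 14*a - 72*r^2 + r*(63*a - 16)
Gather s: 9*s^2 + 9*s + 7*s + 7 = 9*s^2 + 16*s + 7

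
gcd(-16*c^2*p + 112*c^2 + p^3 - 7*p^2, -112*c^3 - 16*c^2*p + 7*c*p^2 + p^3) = -16*c^2 + p^2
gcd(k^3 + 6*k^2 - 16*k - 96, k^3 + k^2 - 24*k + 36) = k + 6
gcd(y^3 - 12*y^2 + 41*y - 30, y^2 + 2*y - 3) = y - 1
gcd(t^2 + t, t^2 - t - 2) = t + 1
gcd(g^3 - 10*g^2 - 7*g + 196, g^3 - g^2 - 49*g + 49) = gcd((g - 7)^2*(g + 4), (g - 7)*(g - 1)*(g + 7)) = g - 7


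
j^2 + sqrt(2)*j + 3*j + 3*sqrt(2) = (j + 3)*(j + sqrt(2))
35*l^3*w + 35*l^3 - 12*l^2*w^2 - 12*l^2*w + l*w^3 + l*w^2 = (-7*l + w)*(-5*l + w)*(l*w + l)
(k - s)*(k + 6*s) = k^2 + 5*k*s - 6*s^2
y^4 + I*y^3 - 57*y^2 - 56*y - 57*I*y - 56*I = (y - 8)*(y + 1)*(y + 7)*(y + I)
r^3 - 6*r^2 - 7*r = r*(r - 7)*(r + 1)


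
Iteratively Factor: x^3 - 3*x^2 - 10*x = (x + 2)*(x^2 - 5*x) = x*(x + 2)*(x - 5)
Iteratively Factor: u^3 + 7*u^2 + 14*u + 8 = (u + 1)*(u^2 + 6*u + 8) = (u + 1)*(u + 2)*(u + 4)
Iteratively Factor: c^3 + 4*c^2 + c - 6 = (c - 1)*(c^2 + 5*c + 6) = (c - 1)*(c + 3)*(c + 2)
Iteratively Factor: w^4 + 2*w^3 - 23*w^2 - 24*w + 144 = (w + 4)*(w^3 - 2*w^2 - 15*w + 36) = (w - 3)*(w + 4)*(w^2 + w - 12) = (w - 3)^2*(w + 4)*(w + 4)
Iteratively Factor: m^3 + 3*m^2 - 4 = (m + 2)*(m^2 + m - 2) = (m - 1)*(m + 2)*(m + 2)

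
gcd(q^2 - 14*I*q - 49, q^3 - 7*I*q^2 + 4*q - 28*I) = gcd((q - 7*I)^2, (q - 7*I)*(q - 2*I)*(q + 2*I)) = q - 7*I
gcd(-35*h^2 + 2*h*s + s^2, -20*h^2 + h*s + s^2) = 1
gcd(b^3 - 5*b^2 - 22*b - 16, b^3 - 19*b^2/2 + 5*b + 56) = b^2 - 6*b - 16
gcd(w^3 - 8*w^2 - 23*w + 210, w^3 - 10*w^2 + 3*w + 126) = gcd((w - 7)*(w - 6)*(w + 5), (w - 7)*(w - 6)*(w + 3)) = w^2 - 13*w + 42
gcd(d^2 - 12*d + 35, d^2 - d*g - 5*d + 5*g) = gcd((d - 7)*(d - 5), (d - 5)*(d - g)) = d - 5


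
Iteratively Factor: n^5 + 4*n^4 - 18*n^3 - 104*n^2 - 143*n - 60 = (n + 4)*(n^4 - 18*n^2 - 32*n - 15) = (n + 1)*(n + 4)*(n^3 - n^2 - 17*n - 15) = (n - 5)*(n + 1)*(n + 4)*(n^2 + 4*n + 3) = (n - 5)*(n + 1)*(n + 3)*(n + 4)*(n + 1)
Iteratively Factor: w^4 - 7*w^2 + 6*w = (w - 1)*(w^3 + w^2 - 6*w) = (w - 1)*(w + 3)*(w^2 - 2*w) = (w - 2)*(w - 1)*(w + 3)*(w)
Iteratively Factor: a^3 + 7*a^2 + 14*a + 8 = (a + 1)*(a^2 + 6*a + 8) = (a + 1)*(a + 4)*(a + 2)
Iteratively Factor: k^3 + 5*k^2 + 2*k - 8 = (k - 1)*(k^2 + 6*k + 8) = (k - 1)*(k + 2)*(k + 4)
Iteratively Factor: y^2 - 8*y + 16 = (y - 4)*(y - 4)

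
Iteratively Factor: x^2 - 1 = (x + 1)*(x - 1)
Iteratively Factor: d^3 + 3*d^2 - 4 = (d - 1)*(d^2 + 4*d + 4) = (d - 1)*(d + 2)*(d + 2)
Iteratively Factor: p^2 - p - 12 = (p + 3)*(p - 4)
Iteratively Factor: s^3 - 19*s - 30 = (s - 5)*(s^2 + 5*s + 6) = (s - 5)*(s + 2)*(s + 3)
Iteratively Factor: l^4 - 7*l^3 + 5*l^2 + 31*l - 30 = (l - 5)*(l^3 - 2*l^2 - 5*l + 6) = (l - 5)*(l - 3)*(l^2 + l - 2) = (l - 5)*(l - 3)*(l + 2)*(l - 1)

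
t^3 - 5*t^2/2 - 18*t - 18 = (t - 6)*(t + 3/2)*(t + 2)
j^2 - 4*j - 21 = (j - 7)*(j + 3)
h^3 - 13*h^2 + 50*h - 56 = (h - 7)*(h - 4)*(h - 2)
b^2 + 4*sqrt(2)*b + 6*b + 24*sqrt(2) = (b + 6)*(b + 4*sqrt(2))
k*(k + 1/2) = k^2 + k/2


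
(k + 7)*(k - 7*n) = k^2 - 7*k*n + 7*k - 49*n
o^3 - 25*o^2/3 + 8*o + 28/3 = (o - 7)*(o - 2)*(o + 2/3)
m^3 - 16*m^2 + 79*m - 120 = (m - 8)*(m - 5)*(m - 3)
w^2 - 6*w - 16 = (w - 8)*(w + 2)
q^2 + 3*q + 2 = (q + 1)*(q + 2)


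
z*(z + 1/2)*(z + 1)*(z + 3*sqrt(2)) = z^4 + 3*z^3/2 + 3*sqrt(2)*z^3 + z^2/2 + 9*sqrt(2)*z^2/2 + 3*sqrt(2)*z/2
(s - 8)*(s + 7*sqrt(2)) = s^2 - 8*s + 7*sqrt(2)*s - 56*sqrt(2)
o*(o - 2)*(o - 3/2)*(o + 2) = o^4 - 3*o^3/2 - 4*o^2 + 6*o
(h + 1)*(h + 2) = h^2 + 3*h + 2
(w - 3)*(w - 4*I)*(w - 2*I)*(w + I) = w^4 - 3*w^3 - 5*I*w^3 - 2*w^2 + 15*I*w^2 + 6*w - 8*I*w + 24*I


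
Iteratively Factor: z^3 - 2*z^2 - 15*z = (z)*(z^2 - 2*z - 15) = z*(z + 3)*(z - 5)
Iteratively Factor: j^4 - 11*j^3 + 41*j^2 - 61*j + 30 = (j - 1)*(j^3 - 10*j^2 + 31*j - 30) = (j - 5)*(j - 1)*(j^2 - 5*j + 6) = (j - 5)*(j - 2)*(j - 1)*(j - 3)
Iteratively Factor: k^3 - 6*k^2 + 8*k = (k - 2)*(k^2 - 4*k) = (k - 4)*(k - 2)*(k)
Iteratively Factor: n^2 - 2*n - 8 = (n - 4)*(n + 2)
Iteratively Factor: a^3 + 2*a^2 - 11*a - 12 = (a + 4)*(a^2 - 2*a - 3) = (a - 3)*(a + 4)*(a + 1)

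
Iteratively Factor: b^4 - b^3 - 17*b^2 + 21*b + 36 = (b - 3)*(b^3 + 2*b^2 - 11*b - 12) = (b - 3)*(b + 1)*(b^2 + b - 12) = (b - 3)^2*(b + 1)*(b + 4)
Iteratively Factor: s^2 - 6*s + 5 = (s - 5)*(s - 1)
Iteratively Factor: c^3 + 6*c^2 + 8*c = (c + 4)*(c^2 + 2*c) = (c + 2)*(c + 4)*(c)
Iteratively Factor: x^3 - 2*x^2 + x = (x)*(x^2 - 2*x + 1) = x*(x - 1)*(x - 1)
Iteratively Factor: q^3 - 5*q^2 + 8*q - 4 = (q - 2)*(q^2 - 3*q + 2) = (q - 2)*(q - 1)*(q - 2)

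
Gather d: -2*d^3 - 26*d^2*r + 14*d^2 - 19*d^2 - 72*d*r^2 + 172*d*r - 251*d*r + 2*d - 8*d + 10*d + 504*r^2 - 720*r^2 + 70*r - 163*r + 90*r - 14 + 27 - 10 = -2*d^3 + d^2*(-26*r - 5) + d*(-72*r^2 - 79*r + 4) - 216*r^2 - 3*r + 3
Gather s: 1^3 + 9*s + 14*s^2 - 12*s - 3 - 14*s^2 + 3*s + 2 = 0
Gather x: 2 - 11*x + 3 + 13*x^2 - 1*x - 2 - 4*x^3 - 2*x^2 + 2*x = -4*x^3 + 11*x^2 - 10*x + 3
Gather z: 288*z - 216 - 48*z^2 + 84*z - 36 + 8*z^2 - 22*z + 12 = -40*z^2 + 350*z - 240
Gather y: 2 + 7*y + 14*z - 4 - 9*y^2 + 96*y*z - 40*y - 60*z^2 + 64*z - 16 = -9*y^2 + y*(96*z - 33) - 60*z^2 + 78*z - 18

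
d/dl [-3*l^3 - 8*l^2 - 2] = l*(-9*l - 16)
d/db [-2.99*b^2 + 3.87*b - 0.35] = 3.87 - 5.98*b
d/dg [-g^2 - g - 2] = -2*g - 1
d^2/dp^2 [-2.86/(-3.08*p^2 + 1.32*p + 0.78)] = (54.262208*p^2 - 23.255232*p - 2.86*(6.16*p - 1.32)*(12.32*p - 2.64) - 13.741728)/(-3.08*p^2 + 1.32*p + 0.78)^3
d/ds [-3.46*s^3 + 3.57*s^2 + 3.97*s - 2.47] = -10.38*s^2 + 7.14*s + 3.97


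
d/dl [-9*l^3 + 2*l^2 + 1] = l*(4 - 27*l)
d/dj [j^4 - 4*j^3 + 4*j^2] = 4*j*(j^2 - 3*j + 2)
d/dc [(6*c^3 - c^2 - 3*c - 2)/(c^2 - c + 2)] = 2*(3*c^4 - 6*c^3 + 20*c^2 - 4)/(c^4 - 2*c^3 + 5*c^2 - 4*c + 4)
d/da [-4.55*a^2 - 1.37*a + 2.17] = -9.1*a - 1.37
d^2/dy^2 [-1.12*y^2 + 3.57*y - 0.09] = -2.24000000000000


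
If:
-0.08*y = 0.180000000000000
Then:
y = -2.25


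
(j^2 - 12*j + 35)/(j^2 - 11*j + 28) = (j - 5)/(j - 4)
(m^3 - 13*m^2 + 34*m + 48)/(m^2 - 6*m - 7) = (m^2 - 14*m + 48)/(m - 7)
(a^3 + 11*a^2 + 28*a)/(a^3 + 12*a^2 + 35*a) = (a + 4)/(a + 5)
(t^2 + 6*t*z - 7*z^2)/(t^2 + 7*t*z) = (t - z)/t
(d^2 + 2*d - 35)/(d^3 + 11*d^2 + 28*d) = (d - 5)/(d*(d + 4))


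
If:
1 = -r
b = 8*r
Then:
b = -8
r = -1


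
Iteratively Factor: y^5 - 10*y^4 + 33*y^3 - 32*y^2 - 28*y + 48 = (y - 3)*(y^4 - 7*y^3 + 12*y^2 + 4*y - 16) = (y - 3)*(y - 2)*(y^3 - 5*y^2 + 2*y + 8) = (y - 3)*(y - 2)^2*(y^2 - 3*y - 4) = (y - 3)*(y - 2)^2*(y + 1)*(y - 4)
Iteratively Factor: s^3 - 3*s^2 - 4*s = (s)*(s^2 - 3*s - 4) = s*(s - 4)*(s + 1)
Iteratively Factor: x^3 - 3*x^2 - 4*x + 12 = (x - 3)*(x^2 - 4) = (x - 3)*(x - 2)*(x + 2)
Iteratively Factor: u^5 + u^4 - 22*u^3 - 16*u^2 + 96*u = (u + 4)*(u^4 - 3*u^3 - 10*u^2 + 24*u) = (u - 4)*(u + 4)*(u^3 + u^2 - 6*u) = (u - 4)*(u + 3)*(u + 4)*(u^2 - 2*u) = u*(u - 4)*(u + 3)*(u + 4)*(u - 2)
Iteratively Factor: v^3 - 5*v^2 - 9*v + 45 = (v - 3)*(v^2 - 2*v - 15) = (v - 3)*(v + 3)*(v - 5)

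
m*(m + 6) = m^2 + 6*m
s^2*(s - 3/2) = s^3 - 3*s^2/2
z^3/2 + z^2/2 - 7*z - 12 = (z/2 + 1)*(z - 4)*(z + 3)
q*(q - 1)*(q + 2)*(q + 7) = q^4 + 8*q^3 + 5*q^2 - 14*q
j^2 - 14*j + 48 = (j - 8)*(j - 6)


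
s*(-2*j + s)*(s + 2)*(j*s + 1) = -2*j^2*s^3 - 4*j^2*s^2 + j*s^4 + 2*j*s^3 - 2*j*s^2 - 4*j*s + s^3 + 2*s^2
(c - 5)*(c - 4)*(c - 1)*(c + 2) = c^4 - 8*c^3 + 9*c^2 + 38*c - 40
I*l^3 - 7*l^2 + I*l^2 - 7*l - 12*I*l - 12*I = (l + 3*I)*(l + 4*I)*(I*l + I)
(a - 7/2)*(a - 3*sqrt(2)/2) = a^2 - 7*a/2 - 3*sqrt(2)*a/2 + 21*sqrt(2)/4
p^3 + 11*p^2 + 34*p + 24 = (p + 1)*(p + 4)*(p + 6)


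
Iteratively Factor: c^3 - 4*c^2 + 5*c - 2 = (c - 1)*(c^2 - 3*c + 2) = (c - 1)^2*(c - 2)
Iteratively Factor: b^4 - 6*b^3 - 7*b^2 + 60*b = (b)*(b^3 - 6*b^2 - 7*b + 60) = b*(b - 5)*(b^2 - b - 12) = b*(b - 5)*(b + 3)*(b - 4)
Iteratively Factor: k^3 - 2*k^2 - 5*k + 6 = (k + 2)*(k^2 - 4*k + 3) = (k - 1)*(k + 2)*(k - 3)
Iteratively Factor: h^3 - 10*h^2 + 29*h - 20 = (h - 4)*(h^2 - 6*h + 5) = (h - 5)*(h - 4)*(h - 1)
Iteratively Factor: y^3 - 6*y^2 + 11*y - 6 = (y - 2)*(y^2 - 4*y + 3) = (y - 3)*(y - 2)*(y - 1)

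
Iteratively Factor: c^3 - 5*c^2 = (c - 5)*(c^2) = c*(c - 5)*(c)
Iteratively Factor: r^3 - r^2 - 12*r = (r + 3)*(r^2 - 4*r) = (r - 4)*(r + 3)*(r)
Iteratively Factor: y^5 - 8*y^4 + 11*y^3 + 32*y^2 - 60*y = (y - 2)*(y^4 - 6*y^3 - y^2 + 30*y) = (y - 3)*(y - 2)*(y^3 - 3*y^2 - 10*y) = (y - 3)*(y - 2)*(y + 2)*(y^2 - 5*y) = y*(y - 3)*(y - 2)*(y + 2)*(y - 5)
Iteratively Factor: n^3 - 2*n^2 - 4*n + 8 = (n - 2)*(n^2 - 4) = (n - 2)*(n + 2)*(n - 2)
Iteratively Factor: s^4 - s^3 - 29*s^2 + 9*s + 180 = (s - 3)*(s^3 + 2*s^2 - 23*s - 60) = (s - 3)*(s + 4)*(s^2 - 2*s - 15) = (s - 5)*(s - 3)*(s + 4)*(s + 3)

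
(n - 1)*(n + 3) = n^2 + 2*n - 3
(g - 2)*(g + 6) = g^2 + 4*g - 12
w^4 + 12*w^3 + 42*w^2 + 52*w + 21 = (w + 1)^2*(w + 3)*(w + 7)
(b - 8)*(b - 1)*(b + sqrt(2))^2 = b^4 - 9*b^3 + 2*sqrt(2)*b^3 - 18*sqrt(2)*b^2 + 10*b^2 - 18*b + 16*sqrt(2)*b + 16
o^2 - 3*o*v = o*(o - 3*v)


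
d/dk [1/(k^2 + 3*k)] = (-2*k - 3)/(k^2*(k + 3)^2)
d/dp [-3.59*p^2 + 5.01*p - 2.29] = 5.01 - 7.18*p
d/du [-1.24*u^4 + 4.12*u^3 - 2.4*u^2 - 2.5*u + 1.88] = -4.96*u^3 + 12.36*u^2 - 4.8*u - 2.5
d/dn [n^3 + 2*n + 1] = 3*n^2 + 2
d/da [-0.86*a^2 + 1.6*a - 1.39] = 1.6 - 1.72*a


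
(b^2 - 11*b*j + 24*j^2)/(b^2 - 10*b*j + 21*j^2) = (b - 8*j)/(b - 7*j)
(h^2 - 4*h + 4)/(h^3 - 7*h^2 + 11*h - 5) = (h^2 - 4*h + 4)/(h^3 - 7*h^2 + 11*h - 5)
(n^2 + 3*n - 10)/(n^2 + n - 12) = (n^2 + 3*n - 10)/(n^2 + n - 12)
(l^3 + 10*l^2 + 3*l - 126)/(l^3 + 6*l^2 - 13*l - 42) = (l + 6)/(l + 2)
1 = 1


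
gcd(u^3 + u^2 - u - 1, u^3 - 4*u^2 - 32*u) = 1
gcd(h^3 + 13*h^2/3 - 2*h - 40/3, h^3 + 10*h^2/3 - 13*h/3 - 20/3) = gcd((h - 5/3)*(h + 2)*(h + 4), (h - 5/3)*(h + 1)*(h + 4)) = h^2 + 7*h/3 - 20/3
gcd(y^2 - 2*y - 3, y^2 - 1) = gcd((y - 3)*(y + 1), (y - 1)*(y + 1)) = y + 1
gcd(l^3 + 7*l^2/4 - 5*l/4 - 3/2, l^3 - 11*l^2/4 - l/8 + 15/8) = l^2 - l/4 - 3/4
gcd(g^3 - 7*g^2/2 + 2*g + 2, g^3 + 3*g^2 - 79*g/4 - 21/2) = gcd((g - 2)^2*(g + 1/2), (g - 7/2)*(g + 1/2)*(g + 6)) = g + 1/2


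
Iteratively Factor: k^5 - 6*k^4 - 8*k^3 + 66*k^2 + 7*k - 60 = (k - 4)*(k^4 - 2*k^3 - 16*k^2 + 2*k + 15) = (k - 5)*(k - 4)*(k^3 + 3*k^2 - k - 3) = (k - 5)*(k - 4)*(k + 3)*(k^2 - 1) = (k - 5)*(k - 4)*(k - 1)*(k + 3)*(k + 1)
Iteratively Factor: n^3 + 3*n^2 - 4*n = (n - 1)*(n^2 + 4*n) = n*(n - 1)*(n + 4)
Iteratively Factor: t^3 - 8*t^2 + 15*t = (t)*(t^2 - 8*t + 15) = t*(t - 5)*(t - 3)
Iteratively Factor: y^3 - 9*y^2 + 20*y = (y - 5)*(y^2 - 4*y) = (y - 5)*(y - 4)*(y)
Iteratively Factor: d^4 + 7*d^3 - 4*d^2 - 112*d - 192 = (d + 4)*(d^3 + 3*d^2 - 16*d - 48) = (d - 4)*(d + 4)*(d^2 + 7*d + 12) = (d - 4)*(d + 3)*(d + 4)*(d + 4)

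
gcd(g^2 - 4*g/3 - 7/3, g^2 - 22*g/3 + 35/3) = g - 7/3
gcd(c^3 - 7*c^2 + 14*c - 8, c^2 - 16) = c - 4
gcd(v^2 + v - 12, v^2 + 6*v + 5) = 1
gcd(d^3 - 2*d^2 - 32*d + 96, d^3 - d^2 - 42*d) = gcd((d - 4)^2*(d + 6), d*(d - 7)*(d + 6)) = d + 6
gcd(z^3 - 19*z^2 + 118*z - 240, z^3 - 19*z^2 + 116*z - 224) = z - 8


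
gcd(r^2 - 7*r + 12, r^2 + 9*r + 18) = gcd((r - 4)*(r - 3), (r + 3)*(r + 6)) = 1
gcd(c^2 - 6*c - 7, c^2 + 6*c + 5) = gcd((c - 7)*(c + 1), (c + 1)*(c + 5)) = c + 1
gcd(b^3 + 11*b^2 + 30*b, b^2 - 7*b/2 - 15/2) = 1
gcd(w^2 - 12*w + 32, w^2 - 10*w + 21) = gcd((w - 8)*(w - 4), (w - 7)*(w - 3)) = 1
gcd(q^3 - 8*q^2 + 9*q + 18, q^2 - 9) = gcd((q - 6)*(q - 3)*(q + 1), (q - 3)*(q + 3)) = q - 3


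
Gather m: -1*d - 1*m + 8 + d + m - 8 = 0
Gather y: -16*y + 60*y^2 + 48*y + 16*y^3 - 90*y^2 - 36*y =16*y^3 - 30*y^2 - 4*y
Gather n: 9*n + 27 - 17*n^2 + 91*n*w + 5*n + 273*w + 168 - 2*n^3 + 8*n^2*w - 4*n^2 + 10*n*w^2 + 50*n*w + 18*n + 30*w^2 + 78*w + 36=-2*n^3 + n^2*(8*w - 21) + n*(10*w^2 + 141*w + 32) + 30*w^2 + 351*w + 231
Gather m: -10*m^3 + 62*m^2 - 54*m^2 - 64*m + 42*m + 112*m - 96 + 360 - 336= -10*m^3 + 8*m^2 + 90*m - 72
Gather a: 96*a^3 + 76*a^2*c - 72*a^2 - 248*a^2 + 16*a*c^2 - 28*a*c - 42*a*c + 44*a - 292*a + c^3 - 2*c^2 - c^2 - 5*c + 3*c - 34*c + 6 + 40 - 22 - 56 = 96*a^3 + a^2*(76*c - 320) + a*(16*c^2 - 70*c - 248) + c^3 - 3*c^2 - 36*c - 32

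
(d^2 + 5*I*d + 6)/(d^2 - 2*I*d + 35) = (d^2 + 5*I*d + 6)/(d^2 - 2*I*d + 35)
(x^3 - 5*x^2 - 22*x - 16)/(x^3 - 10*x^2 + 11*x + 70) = (x^2 - 7*x - 8)/(x^2 - 12*x + 35)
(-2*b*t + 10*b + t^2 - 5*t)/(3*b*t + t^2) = (-2*b*t + 10*b + t^2 - 5*t)/(t*(3*b + t))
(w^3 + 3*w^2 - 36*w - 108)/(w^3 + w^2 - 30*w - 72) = (w + 6)/(w + 4)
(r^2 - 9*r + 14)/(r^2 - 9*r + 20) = (r^2 - 9*r + 14)/(r^2 - 9*r + 20)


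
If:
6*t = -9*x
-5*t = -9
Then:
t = 9/5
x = -6/5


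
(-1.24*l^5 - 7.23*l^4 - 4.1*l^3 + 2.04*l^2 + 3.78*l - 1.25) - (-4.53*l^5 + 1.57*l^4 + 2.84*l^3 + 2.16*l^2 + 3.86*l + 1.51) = 3.29*l^5 - 8.8*l^4 - 6.94*l^3 - 0.12*l^2 - 0.0800000000000001*l - 2.76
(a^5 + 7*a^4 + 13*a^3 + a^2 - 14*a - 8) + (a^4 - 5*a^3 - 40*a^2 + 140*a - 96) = a^5 + 8*a^4 + 8*a^3 - 39*a^2 + 126*a - 104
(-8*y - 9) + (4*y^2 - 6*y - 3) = 4*y^2 - 14*y - 12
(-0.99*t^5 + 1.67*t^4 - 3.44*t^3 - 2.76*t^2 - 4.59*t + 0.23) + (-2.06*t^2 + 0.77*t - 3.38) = -0.99*t^5 + 1.67*t^4 - 3.44*t^3 - 4.82*t^2 - 3.82*t - 3.15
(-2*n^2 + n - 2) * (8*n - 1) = -16*n^3 + 10*n^2 - 17*n + 2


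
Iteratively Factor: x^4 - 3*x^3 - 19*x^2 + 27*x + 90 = (x - 5)*(x^3 + 2*x^2 - 9*x - 18) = (x - 5)*(x - 3)*(x^2 + 5*x + 6) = (x - 5)*(x - 3)*(x + 3)*(x + 2)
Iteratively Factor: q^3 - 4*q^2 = (q - 4)*(q^2) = q*(q - 4)*(q)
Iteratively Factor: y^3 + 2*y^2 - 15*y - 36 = (y + 3)*(y^2 - y - 12) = (y + 3)^2*(y - 4)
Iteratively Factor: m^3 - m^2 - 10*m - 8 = (m + 1)*(m^2 - 2*m - 8) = (m - 4)*(m + 1)*(m + 2)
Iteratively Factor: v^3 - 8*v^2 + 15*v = (v - 3)*(v^2 - 5*v) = v*(v - 3)*(v - 5)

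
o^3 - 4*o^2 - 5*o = o*(o - 5)*(o + 1)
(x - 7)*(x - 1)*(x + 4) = x^3 - 4*x^2 - 25*x + 28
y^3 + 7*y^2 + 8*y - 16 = (y - 1)*(y + 4)^2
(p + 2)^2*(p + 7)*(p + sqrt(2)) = p^4 + sqrt(2)*p^3 + 11*p^3 + 11*sqrt(2)*p^2 + 32*p^2 + 28*p + 32*sqrt(2)*p + 28*sqrt(2)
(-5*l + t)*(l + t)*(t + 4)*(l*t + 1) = -5*l^3*t^2 - 20*l^3*t - 4*l^2*t^3 - 16*l^2*t^2 - 5*l^2*t - 20*l^2 + l*t^4 + 4*l*t^3 - 4*l*t^2 - 16*l*t + t^3 + 4*t^2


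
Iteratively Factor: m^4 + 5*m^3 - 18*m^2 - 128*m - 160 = (m + 4)*(m^3 + m^2 - 22*m - 40) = (m - 5)*(m + 4)*(m^2 + 6*m + 8) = (m - 5)*(m + 4)^2*(m + 2)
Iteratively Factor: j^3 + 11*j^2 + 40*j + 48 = (j + 4)*(j^2 + 7*j + 12) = (j + 3)*(j + 4)*(j + 4)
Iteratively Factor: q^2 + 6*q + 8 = (q + 2)*(q + 4)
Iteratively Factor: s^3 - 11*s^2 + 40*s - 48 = (s - 4)*(s^2 - 7*s + 12) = (s - 4)*(s - 3)*(s - 4)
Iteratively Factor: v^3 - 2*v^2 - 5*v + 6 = (v - 1)*(v^2 - v - 6) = (v - 1)*(v + 2)*(v - 3)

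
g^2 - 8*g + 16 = (g - 4)^2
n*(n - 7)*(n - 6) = n^3 - 13*n^2 + 42*n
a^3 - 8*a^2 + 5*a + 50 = (a - 5)^2*(a + 2)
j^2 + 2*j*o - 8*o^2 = (j - 2*o)*(j + 4*o)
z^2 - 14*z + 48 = (z - 8)*(z - 6)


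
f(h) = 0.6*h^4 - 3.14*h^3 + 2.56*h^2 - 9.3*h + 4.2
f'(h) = 2.4*h^3 - 9.42*h^2 + 5.12*h - 9.3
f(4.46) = -27.52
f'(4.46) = 39.08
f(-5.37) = 1113.15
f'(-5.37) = -680.09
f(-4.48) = 621.27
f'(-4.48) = -437.10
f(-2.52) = 118.34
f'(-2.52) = -120.43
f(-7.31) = 3148.77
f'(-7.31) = -1487.58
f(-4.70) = 723.25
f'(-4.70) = -490.63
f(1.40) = -10.11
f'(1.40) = -14.01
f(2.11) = -21.63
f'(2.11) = -17.89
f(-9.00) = 6520.92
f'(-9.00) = -2568.00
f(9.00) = 1775.40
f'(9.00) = 1023.36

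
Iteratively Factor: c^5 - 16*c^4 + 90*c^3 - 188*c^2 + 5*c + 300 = (c + 1)*(c^4 - 17*c^3 + 107*c^2 - 295*c + 300) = (c - 4)*(c + 1)*(c^3 - 13*c^2 + 55*c - 75) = (c - 5)*(c - 4)*(c + 1)*(c^2 - 8*c + 15) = (c - 5)*(c - 4)*(c - 3)*(c + 1)*(c - 5)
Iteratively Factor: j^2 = (j)*(j)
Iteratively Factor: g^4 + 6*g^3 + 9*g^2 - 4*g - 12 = (g + 3)*(g^3 + 3*g^2 - 4) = (g + 2)*(g + 3)*(g^2 + g - 2) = (g - 1)*(g + 2)*(g + 3)*(g + 2)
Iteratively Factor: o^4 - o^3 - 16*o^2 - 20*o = (o - 5)*(o^3 + 4*o^2 + 4*o) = o*(o - 5)*(o^2 + 4*o + 4) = o*(o - 5)*(o + 2)*(o + 2)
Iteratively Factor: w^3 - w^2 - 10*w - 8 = (w + 2)*(w^2 - 3*w - 4) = (w - 4)*(w + 2)*(w + 1)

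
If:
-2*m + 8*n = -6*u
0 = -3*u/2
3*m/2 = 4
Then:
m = 8/3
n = 2/3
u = 0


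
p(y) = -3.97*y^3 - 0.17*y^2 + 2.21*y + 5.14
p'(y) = -11.91*y^2 - 0.34*y + 2.21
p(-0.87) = 5.70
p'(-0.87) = -6.51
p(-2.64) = 71.17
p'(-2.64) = -79.90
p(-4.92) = 462.96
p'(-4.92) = -284.42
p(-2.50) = 60.58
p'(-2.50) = -71.38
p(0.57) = 5.61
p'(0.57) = -1.85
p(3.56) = -168.27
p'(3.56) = -149.94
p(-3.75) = 203.82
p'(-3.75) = -164.00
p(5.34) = -592.43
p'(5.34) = -339.23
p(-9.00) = 2865.61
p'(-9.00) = -959.44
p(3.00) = -96.95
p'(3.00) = -106.00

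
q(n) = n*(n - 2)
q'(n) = 2*n - 2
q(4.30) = 9.89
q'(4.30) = 6.60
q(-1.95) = 7.70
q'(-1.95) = -5.90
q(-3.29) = 17.40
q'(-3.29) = -8.58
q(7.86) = 46.06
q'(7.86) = 13.72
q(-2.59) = 11.89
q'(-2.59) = -7.18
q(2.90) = 2.61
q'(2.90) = 3.80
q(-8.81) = 95.24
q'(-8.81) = -19.62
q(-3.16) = 16.31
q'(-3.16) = -8.32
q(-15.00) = 255.00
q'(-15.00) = -32.00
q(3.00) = 3.00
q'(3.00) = 4.00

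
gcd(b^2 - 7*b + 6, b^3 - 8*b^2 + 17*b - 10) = b - 1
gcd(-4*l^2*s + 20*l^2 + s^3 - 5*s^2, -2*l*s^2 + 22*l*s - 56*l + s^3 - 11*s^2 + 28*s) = -2*l + s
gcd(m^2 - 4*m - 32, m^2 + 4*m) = m + 4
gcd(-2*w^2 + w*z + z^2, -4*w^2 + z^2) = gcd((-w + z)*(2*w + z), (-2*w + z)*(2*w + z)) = 2*w + z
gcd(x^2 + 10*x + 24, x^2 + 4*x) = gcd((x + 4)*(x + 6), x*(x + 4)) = x + 4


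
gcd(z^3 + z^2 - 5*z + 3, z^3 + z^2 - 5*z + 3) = z^3 + z^2 - 5*z + 3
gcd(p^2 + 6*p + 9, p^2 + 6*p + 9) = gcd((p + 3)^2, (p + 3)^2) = p^2 + 6*p + 9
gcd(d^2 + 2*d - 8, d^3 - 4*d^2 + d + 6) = d - 2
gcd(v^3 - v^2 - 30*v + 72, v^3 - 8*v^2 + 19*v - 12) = v^2 - 7*v + 12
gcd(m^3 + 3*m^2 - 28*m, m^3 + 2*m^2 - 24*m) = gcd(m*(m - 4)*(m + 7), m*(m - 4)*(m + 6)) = m^2 - 4*m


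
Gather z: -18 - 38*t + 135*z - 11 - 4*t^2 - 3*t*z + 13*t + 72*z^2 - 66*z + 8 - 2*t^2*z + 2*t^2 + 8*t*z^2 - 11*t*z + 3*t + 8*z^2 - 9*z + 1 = -2*t^2 - 22*t + z^2*(8*t + 80) + z*(-2*t^2 - 14*t + 60) - 20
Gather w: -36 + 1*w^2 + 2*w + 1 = w^2 + 2*w - 35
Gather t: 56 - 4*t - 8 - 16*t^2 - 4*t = -16*t^2 - 8*t + 48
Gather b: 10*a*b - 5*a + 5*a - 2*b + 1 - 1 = b*(10*a - 2)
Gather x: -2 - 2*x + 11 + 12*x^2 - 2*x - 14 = 12*x^2 - 4*x - 5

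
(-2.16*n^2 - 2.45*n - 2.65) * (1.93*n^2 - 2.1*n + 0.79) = -4.1688*n^4 - 0.1925*n^3 - 1.6759*n^2 + 3.6295*n - 2.0935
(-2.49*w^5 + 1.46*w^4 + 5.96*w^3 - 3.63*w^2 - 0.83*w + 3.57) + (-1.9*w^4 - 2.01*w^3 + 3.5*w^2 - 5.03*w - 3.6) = -2.49*w^5 - 0.44*w^4 + 3.95*w^3 - 0.13*w^2 - 5.86*w - 0.0300000000000002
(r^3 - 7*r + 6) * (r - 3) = r^4 - 3*r^3 - 7*r^2 + 27*r - 18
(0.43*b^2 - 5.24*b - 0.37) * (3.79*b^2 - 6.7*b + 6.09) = 1.6297*b^4 - 22.7406*b^3 + 36.3244*b^2 - 29.4326*b - 2.2533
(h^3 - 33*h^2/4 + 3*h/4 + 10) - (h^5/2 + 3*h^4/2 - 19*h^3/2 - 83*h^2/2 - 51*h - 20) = -h^5/2 - 3*h^4/2 + 21*h^3/2 + 133*h^2/4 + 207*h/4 + 30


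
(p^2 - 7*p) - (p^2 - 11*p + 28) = 4*p - 28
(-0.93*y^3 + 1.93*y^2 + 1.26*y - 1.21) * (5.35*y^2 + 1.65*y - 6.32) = -4.9755*y^5 + 8.791*y^4 + 15.8031*y^3 - 16.5921*y^2 - 9.9597*y + 7.6472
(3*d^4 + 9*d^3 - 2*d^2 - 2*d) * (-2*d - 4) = -6*d^5 - 30*d^4 - 32*d^3 + 12*d^2 + 8*d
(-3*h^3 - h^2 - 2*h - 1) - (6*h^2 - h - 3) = -3*h^3 - 7*h^2 - h + 2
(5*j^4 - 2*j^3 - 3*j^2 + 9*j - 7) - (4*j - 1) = 5*j^4 - 2*j^3 - 3*j^2 + 5*j - 6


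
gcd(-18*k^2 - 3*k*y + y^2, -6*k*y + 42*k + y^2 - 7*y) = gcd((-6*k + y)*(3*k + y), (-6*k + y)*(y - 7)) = -6*k + y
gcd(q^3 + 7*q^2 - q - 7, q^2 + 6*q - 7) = q^2 + 6*q - 7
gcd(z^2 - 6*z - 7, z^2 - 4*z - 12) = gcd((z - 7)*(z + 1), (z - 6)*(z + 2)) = 1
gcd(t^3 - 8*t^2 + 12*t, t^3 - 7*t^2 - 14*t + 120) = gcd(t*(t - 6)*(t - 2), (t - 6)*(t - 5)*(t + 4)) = t - 6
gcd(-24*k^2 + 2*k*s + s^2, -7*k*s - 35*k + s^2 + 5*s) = 1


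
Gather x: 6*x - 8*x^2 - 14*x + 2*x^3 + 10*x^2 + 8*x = 2*x^3 + 2*x^2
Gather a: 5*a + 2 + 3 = 5*a + 5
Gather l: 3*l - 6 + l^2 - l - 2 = l^2 + 2*l - 8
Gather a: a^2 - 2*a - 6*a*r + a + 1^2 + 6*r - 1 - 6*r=a^2 + a*(-6*r - 1)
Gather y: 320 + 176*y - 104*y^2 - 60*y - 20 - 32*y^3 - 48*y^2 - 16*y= -32*y^3 - 152*y^2 + 100*y + 300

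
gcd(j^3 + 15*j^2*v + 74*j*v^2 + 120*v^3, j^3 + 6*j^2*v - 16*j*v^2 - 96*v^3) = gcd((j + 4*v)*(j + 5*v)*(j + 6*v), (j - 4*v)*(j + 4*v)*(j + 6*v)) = j^2 + 10*j*v + 24*v^2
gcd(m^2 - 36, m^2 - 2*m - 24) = m - 6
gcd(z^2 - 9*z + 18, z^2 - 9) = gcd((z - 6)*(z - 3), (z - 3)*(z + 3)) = z - 3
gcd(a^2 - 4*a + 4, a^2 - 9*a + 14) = a - 2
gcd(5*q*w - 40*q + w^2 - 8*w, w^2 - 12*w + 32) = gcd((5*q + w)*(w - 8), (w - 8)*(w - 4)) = w - 8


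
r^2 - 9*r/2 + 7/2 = (r - 7/2)*(r - 1)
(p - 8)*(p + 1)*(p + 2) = p^3 - 5*p^2 - 22*p - 16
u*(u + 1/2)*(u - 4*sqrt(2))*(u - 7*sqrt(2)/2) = u^4 - 15*sqrt(2)*u^3/2 + u^3/2 - 15*sqrt(2)*u^2/4 + 28*u^2 + 14*u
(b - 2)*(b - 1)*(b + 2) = b^3 - b^2 - 4*b + 4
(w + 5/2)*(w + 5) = w^2 + 15*w/2 + 25/2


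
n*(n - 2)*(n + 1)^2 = n^4 - 3*n^2 - 2*n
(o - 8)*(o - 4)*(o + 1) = o^3 - 11*o^2 + 20*o + 32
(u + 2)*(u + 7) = u^2 + 9*u + 14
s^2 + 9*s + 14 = (s + 2)*(s + 7)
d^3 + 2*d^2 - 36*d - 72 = (d - 6)*(d + 2)*(d + 6)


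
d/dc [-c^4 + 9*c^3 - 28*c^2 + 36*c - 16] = -4*c^3 + 27*c^2 - 56*c + 36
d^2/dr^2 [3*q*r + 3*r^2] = 6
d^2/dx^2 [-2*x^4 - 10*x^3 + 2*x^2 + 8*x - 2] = -24*x^2 - 60*x + 4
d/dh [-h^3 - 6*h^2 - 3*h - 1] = -3*h^2 - 12*h - 3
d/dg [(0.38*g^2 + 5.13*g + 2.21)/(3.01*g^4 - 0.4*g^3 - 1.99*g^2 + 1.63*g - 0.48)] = (-2.2876*g^5 - 46.1719*g^4 - 22.5044*g^3 + 13.4801*g^2 + 8.431*g - 6.0647)/(9.0601*g^8 - 2.408*g^7 - 11.8198*g^6 + 11.4046*g^5 - 0.2335*g^4 - 6.1034*g^3 + 4.5673*g^2 - 1.5648*g + 0.2304)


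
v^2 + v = v*(v + 1)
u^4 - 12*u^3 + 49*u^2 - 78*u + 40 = (u - 5)*(u - 4)*(u - 2)*(u - 1)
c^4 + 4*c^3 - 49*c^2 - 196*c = c*(c - 7)*(c + 4)*(c + 7)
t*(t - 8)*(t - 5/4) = t^3 - 37*t^2/4 + 10*t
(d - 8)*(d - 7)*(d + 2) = d^3 - 13*d^2 + 26*d + 112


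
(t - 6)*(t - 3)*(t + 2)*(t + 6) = t^4 - t^3 - 42*t^2 + 36*t + 216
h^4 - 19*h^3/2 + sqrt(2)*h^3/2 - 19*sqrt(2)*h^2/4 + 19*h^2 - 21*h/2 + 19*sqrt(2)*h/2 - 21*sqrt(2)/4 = (h - 7)*(h - 3/2)*(h - 1)*(h + sqrt(2)/2)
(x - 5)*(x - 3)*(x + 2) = x^3 - 6*x^2 - x + 30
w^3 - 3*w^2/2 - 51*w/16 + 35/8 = (w - 2)*(w - 5/4)*(w + 7/4)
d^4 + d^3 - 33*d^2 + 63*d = d*(d - 3)^2*(d + 7)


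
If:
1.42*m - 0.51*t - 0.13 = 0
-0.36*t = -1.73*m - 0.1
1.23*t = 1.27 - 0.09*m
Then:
No Solution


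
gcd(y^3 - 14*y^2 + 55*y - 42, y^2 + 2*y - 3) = y - 1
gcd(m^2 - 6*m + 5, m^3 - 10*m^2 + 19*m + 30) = m - 5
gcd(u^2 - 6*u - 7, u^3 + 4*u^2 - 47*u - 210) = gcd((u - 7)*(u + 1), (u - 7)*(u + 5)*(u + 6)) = u - 7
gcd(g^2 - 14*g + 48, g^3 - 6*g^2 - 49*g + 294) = g - 6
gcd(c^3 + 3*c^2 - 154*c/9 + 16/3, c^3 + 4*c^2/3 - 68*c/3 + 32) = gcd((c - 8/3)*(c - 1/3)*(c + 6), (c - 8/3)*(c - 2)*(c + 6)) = c^2 + 10*c/3 - 16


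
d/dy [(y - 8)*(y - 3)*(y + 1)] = 3*y^2 - 20*y + 13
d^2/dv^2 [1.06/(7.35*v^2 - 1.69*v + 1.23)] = (-114.5277*v^2 + 26.33358*v + 1.06*(14.7*v - 1.69)*(29.4*v - 3.38) - 19.16586)/(7.35*v^2 - 1.69*v + 1.23)^3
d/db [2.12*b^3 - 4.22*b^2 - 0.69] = b*(6.36*b - 8.44)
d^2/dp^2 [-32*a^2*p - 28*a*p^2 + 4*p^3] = -56*a + 24*p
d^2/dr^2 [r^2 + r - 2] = 2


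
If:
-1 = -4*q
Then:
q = 1/4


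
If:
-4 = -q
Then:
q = 4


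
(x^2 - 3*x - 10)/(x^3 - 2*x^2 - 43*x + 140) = (x + 2)/(x^2 + 3*x - 28)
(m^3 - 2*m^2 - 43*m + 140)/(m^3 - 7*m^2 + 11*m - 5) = (m^2 + 3*m - 28)/(m^2 - 2*m + 1)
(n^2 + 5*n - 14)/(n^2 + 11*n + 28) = (n - 2)/(n + 4)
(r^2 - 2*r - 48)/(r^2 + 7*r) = (r^2 - 2*r - 48)/(r*(r + 7))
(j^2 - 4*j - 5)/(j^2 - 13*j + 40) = (j + 1)/(j - 8)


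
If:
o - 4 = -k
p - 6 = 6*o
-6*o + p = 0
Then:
No Solution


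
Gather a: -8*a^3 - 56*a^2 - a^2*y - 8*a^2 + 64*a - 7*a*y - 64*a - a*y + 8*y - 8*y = -8*a^3 + a^2*(-y - 64) - 8*a*y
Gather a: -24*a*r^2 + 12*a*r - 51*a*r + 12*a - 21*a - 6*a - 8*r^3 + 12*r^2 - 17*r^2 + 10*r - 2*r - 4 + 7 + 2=a*(-24*r^2 - 39*r - 15) - 8*r^3 - 5*r^2 + 8*r + 5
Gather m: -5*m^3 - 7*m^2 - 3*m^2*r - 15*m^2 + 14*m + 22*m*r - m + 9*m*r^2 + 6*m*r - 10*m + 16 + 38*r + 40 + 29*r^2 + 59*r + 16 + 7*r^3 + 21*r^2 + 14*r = -5*m^3 + m^2*(-3*r - 22) + m*(9*r^2 + 28*r + 3) + 7*r^3 + 50*r^2 + 111*r + 72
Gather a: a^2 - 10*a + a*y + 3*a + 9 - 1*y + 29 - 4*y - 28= a^2 + a*(y - 7) - 5*y + 10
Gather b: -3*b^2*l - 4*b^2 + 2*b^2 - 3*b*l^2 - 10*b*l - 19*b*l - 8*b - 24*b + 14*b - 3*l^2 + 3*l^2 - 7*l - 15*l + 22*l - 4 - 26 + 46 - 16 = b^2*(-3*l - 2) + b*(-3*l^2 - 29*l - 18)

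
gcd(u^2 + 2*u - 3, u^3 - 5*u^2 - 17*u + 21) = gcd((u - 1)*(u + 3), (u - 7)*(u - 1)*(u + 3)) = u^2 + 2*u - 3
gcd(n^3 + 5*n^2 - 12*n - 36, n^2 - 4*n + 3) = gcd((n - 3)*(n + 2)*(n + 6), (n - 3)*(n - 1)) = n - 3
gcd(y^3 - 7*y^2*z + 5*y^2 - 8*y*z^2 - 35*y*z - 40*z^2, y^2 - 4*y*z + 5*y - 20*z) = y + 5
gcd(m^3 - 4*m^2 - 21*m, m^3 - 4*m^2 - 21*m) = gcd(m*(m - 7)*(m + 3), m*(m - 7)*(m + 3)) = m^3 - 4*m^2 - 21*m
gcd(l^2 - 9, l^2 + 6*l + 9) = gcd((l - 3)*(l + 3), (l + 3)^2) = l + 3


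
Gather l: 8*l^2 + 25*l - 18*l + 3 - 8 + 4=8*l^2 + 7*l - 1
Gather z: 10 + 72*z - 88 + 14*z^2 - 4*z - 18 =14*z^2 + 68*z - 96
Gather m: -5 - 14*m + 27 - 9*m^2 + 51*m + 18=-9*m^2 + 37*m + 40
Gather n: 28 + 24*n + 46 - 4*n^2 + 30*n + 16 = -4*n^2 + 54*n + 90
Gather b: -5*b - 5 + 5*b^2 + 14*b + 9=5*b^2 + 9*b + 4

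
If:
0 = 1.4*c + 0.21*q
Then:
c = -0.15*q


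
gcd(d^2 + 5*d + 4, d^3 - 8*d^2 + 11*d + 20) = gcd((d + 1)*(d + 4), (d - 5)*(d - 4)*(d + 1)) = d + 1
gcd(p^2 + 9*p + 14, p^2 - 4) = p + 2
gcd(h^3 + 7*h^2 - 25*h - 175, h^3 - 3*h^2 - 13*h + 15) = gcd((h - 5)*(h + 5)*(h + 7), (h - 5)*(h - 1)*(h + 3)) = h - 5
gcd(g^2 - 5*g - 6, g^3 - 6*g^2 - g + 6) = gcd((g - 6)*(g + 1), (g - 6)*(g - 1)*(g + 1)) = g^2 - 5*g - 6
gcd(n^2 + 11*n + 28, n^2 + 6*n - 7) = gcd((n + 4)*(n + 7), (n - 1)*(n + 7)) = n + 7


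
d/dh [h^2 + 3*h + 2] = 2*h + 3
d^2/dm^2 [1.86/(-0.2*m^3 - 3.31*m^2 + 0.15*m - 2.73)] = ((2.232*m + 12.3132)*(0.2*m^3 + 3.31*m^2 - 0.15*m + 2.73) - 1.86*(0.6*m^2 + 6.62*m - 0.15)*(1.2*m^2 + 13.24*m - 0.3))/(0.2*m^3 + 3.31*m^2 - 0.15*m + 2.73)^3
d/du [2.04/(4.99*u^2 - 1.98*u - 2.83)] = (4.0392 - 20.3592*u)/(-4.99*u^2 + 1.98*u + 2.83)^2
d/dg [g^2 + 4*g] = 2*g + 4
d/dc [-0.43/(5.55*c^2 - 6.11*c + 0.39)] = (4.773*c - 2.6273)/(5.55*c^2 - 6.11*c + 0.39)^2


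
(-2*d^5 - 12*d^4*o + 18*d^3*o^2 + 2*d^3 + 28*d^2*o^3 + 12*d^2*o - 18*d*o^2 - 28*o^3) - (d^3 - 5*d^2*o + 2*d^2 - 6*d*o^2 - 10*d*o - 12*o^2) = -2*d^5 - 12*d^4*o + 18*d^3*o^2 + d^3 + 28*d^2*o^3 + 17*d^2*o - 2*d^2 - 12*d*o^2 + 10*d*o - 28*o^3 + 12*o^2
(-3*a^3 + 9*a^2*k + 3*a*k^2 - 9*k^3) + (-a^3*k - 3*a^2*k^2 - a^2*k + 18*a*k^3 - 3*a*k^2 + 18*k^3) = -a^3*k - 3*a^3 - 3*a^2*k^2 + 8*a^2*k + 18*a*k^3 + 9*k^3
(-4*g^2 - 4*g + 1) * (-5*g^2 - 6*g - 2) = 20*g^4 + 44*g^3 + 27*g^2 + 2*g - 2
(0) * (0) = 0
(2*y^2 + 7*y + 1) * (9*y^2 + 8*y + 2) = 18*y^4 + 79*y^3 + 69*y^2 + 22*y + 2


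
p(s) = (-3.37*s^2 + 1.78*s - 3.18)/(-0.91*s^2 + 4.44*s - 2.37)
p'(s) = (1.78 - 6.74*s)/(-0.91*s^2 + 4.44*s - 2.37) + (1.82*s - 4.44)*(-3.37*s^2 + 1.78*s - 3.18)/(-0.91*s^2 + 4.44*s - 2.37)^2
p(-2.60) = 1.52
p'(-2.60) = -0.27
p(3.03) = -10.53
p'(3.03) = -10.98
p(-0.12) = 1.18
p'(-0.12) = 1.00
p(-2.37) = 1.46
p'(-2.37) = -0.28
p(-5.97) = 2.18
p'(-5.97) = -0.14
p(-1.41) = 1.19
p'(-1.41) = -0.28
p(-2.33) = 1.45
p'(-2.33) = -0.28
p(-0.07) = 1.24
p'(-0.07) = 1.27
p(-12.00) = 2.73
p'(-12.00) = -0.06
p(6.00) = 13.41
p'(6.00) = -5.68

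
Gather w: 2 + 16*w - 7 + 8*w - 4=24*w - 9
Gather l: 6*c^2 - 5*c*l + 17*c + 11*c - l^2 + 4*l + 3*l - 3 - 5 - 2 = 6*c^2 + 28*c - l^2 + l*(7 - 5*c) - 10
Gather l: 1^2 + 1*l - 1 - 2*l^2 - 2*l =-2*l^2 - l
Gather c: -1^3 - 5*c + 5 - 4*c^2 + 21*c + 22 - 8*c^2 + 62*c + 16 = -12*c^2 + 78*c + 42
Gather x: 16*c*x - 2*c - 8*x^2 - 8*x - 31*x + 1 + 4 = -2*c - 8*x^2 + x*(16*c - 39) + 5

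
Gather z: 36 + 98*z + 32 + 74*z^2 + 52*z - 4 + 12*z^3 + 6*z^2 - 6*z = 12*z^3 + 80*z^2 + 144*z + 64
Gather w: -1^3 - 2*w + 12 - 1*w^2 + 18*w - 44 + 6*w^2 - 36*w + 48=5*w^2 - 20*w + 15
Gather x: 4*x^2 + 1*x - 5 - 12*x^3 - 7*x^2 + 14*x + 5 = -12*x^3 - 3*x^2 + 15*x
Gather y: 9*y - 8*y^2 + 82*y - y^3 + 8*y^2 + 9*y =-y^3 + 100*y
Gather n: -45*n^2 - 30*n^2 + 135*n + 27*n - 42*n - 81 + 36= -75*n^2 + 120*n - 45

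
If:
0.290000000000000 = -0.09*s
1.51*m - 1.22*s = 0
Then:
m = -2.60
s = -3.22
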